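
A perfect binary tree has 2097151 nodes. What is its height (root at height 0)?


For a perfect binary tree of height h: n = 2^(h+1) - 1, so h = log2(n+1) - 1.
  n + 1 = 2097152 = 2^21
  log2(2097152) = 21
  height = 21 - 1 = 20


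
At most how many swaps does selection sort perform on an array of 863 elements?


Each of the 862 passes places one element in its final position.
Pass 1: swap minimum into position 0
Pass 2: swap minimum of remaining into position 1
...
Pass 862: last two elements, one swap
Maximum swaps = 863 - 1 = 862


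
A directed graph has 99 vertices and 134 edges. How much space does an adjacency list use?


Adjacency list: one list head per vertex + one entry per edge
Vertex heads: 99
Edge entries: 134
Total = 99 + 134 = 233


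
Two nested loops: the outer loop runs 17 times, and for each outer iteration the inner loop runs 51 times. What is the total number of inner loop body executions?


Outer loop: 17 iterations
Inner loop: 51 iterations per outer iteration
Total = 17 * 51 = 867


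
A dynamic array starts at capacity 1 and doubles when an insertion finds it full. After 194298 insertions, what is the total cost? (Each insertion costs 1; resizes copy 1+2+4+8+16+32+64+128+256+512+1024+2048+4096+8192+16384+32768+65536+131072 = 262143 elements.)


Insertion cost: 194298 (one per element)
Resizes occur just before inserting elements 2, 3, 5, 9, ...
Elements copied at each resize: 1 + 2 + 4 + 8 + 16 + 32 + 64 + 128 + 256 + 512 + 1024 + 2048 + 4096 + 8192 + 16384 + 32768 + 65536 + 131072
Sum of copies = 262143 (geometric series: 2^k - 1)
Total = 194298 + 262143 = 456441


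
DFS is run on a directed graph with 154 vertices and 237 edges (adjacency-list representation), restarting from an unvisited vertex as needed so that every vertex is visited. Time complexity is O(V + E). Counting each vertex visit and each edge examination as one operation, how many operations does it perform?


A full DFS traversal processes each vertex exactly once (push/pop on stack).
Each directed edge is examined once.
V = 154, E = 237
V + E = 391


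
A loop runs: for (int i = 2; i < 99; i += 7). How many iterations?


Loop starts at i = 2, increments by 7, stops when i >= 99.
Number of iterations = ceil((99 - 2) / 7)
= ceil(97 / 7)
= 14


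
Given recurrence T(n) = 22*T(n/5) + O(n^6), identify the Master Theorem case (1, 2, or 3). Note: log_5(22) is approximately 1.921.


Master Theorem parameters: a=22, b=5, c=6
log_b(a) = 1.921
Compare b^c with a: 5^6 = 15625 > 22, so c > log_b(a).
Comparing c=6 vs log_b(a)=1.921:
6 > 1.921 => Case 3
Result: T(n) = O(n^6)
Master Theorem case = 3


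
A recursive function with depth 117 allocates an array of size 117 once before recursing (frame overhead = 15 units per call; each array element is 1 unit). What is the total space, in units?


Array allocation: 117 units (allocated once)
Stack frames: 117 deep * 15 per frame = 1755 units
Total = 117 + 1755 = 1872


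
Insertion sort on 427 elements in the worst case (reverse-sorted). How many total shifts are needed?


In the worst case (reverse-sorted), each element shifts past all previous:
  Element 1: 1 shifts
  Element 2: 2 shifts
  Element 3: 3 shifts
  Element 4: 4 shifts
  Element 5: 5 shifts
  ...
  Element 426: 426 shifts
Total = 1 + 2 + ... + 426
= 427*(427-1)/2 = 90951


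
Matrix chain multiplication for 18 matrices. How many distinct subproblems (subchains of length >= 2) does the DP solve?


Subproblems are indexed by (i, j) where i < j.
Number of such pairs = n*(n-1)/2
= 18 * 17 / 2
= 153


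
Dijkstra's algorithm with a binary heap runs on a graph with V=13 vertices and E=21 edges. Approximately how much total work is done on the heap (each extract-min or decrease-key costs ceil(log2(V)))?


Dijkstra with a binary heap: each vertex is extracted once, each edge may relax once.
Each heap operation costs O(log V).
V + E = 13 + 21 = 34
ceil(log2(13)) = 4 (since 2^3 = 8 < 13 <= 16 = 2^4)
Total heap work = (V+E) * ceil(log2(V)) = 34 * 4 = 136


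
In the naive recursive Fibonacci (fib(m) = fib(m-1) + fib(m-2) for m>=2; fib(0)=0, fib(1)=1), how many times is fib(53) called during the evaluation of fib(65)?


Let N(m) = number of times fib(m) is called while evaluating fib(65).
N(65) = 1 (the initial call).
N(64) = 1 (only fib(65) calls it).
For 1 <= m <= 63: fib(m) is called by fib(m+1) and fib(m+2), so
  N(m) = N(m+1) + N(m+2).
fib(0) is called only by fib(2), so N(0) = N(2).
Walk down from m=65:
  N(65)=1, N(64)=1, N(63)=2, N(62)=3, N(61)=5, N(60)=8, N(59)=13, N(58)=21, N(57)=34, N(56)=55, N(55)=89, N(54)=144, N(53)=233
N(53) = 233


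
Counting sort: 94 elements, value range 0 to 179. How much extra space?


n = 94 (output array)
k = 180 (count array for 180 distinct values)
Extra space = 94 + 180 = 274


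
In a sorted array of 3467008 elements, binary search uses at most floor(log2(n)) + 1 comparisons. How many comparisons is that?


Halving sequence: 3467008 -> 1733504 -> 866752 -> 433376 -> 216688 -> 108344 -> 54172 -> 27086 -> 13543 -> 6771 -> 3385 -> 1692 -> 846 -> 423 -> 211 -> 105 -> 52 -> 26 -> 13 -> 6 -> 3 -> 1
Number of halvings = 21
Max comparisons = 21 + 1 = 22


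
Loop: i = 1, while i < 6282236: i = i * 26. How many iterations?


i multiplies by 26 each step:
i = 1 -> 26 -> 676 -> 17576 -> 456976 -> 11881376 (stop)
Iterations = ceil(log_26(6282236)) = 5


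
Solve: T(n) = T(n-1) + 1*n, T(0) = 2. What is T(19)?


Expanding the recurrence:
T(19) = T(18) + 1*19
       = T(17) + 1*18 + 1*19
       ...
       = T(0) + 1*(1 + 2 + ... + 19)
       = 2 + 1 * 19*20/2
       = 2 + 1 * 190
       = 2 + 190 = 192


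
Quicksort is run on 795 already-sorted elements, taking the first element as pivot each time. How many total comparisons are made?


Sum of comparisons per partition:
794 + 793 + ... + 1 + 0
= 795 * (795 - 1) / 2
= 795 * 794 / 2
= 315615


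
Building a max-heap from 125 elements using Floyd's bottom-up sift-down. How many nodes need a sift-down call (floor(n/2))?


In a heap of 125 elements (0-indexed array):
  Last element index: 124
  Parent of last element: floor((124 - 1) / 2) = 61
  Internal nodes: indices 0 to 61
  Count = floor(125/2) = 62


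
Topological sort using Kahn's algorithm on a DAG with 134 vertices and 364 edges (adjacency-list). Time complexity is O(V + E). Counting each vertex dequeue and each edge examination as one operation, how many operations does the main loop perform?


Kahn's algorithm:
  1. Compute in-degrees: O(V + E)
  2. Process queue: each vertex dequeued once (O(V))
     each edge examined once (O(E))
Total = V + E = 134 + 364 = 498


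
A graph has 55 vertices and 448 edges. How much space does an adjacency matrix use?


Adjacency matrix: V x V grid of entries
Space = V^2 = 55^2 = 55 * 55 = 3025


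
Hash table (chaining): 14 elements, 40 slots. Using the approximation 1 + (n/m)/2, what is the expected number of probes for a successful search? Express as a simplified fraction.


Computing expected probes:
alpha = 14/40
= 1 + alpha/2
= 1 + 14/(2*40)
= (2*40 + 14) / (2*40)
= 94/80 = 47/40


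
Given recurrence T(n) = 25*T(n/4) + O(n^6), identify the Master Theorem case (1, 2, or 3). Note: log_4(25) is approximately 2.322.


Master Theorem parameters: a=25, b=4, c=6
log_b(a) = 2.322
Compare b^c with a: 4^6 = 4096 > 25, so c > log_b(a).
Comparing c=6 vs log_b(a)=2.322:
6 > 2.322 => Case 3
Result: T(n) = O(n^6)
Master Theorem case = 3


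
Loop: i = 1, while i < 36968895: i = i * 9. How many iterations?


i multiplies by 9 each step:
i = 1 -> 9 -> 81 -> 729 -> 6561 -> 59049 -> 531441 -> 4782969 -> 43046721 (stop)
Iterations = ceil(log_9(36968895)) = 8


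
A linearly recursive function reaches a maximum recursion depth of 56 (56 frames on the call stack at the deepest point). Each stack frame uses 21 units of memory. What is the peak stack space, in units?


Maximum recursion depth = 56 frames
Memory per frame = 21 units
Total stack space = depth * frame_size
= 56 * 21 = 1176


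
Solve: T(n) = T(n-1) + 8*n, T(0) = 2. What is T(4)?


Expanding the recurrence:
T(4) = T(3) + 8*4
       = T(2) + 8*3 + 8*4
       ...
       = T(0) + 8*(1 + 2 + ... + 4)
       = 2 + 8 * 4*5/2
       = 2 + 8 * 10
       = 2 + 80 = 82


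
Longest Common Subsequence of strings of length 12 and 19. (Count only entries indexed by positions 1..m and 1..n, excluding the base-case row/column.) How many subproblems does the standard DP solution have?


DP table indexed by positions in both strings.
First string: 12 positions
Second string: 19 positions
Total = 12 * 19 = 228


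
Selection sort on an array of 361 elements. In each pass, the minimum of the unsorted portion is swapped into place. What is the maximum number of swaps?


Selection sort performs one swap per pass:
  Pass 1: find min in positions 0 to 360, swap with position 0
  Pass 2: find min in positions 1 to 360, swap with position 1
  Pass 3: find min in positions 2 to 360, swap with position 2
  Pass 4: find min in positions 3 to 360, swap with position 3
  Pass 5: find min in positions 4 to 360, swap with position 4
  ... (355 more passes)
Total passes (and swaps) = n - 1 = 361 - 1 = 360


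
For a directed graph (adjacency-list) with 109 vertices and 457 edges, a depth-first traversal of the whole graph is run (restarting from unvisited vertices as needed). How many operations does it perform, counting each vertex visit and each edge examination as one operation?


A full DFS traversal visits each vertex once and examines each edge once.
V = 109
E = 457
Sum = 109 + 457 = 566


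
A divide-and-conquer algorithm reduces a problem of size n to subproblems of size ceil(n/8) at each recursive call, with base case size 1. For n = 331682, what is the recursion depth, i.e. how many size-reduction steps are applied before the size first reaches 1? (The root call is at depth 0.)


Each step divides the size by 8 (rounding up); after k steps the size is ceil(n/8^k), which equals 1 exactly when 8^k >= n.
So the depth is the smallest k with 8^k >= 331682, i.e. ceil(log_8(331682)).
8^6 = 262144 < 331682 <= 2097152 = 8^7
Recursion depth = 7


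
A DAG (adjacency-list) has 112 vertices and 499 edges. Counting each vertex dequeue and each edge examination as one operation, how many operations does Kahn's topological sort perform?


V = 112 (vertex processing)
E = 499 (edge processing)
V + E = 112 + 499 = 611


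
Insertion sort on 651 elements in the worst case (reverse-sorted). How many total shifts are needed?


In the worst case (reverse-sorted), each element shifts past all previous:
  Element 1: 1 shifts
  Element 2: 2 shifts
  Element 3: 3 shifts
  Element 4: 4 shifts
  Element 5: 5 shifts
  ...
  Element 650: 650 shifts
Total = 1 + 2 + ... + 650
= 651*(651-1)/2 = 211575


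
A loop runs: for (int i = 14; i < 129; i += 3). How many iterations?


Loop starts at i = 14, increments by 3, stops when i >= 129.
Number of iterations = ceil((129 - 14) / 3)
= ceil(115 / 3)
= 39


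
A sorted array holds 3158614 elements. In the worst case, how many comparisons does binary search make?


Halving sequence: 3158614 -> 1579307 -> 789653 -> 394826 -> 197413 -> 98706 -> 49353 -> 24676 -> 12338 -> 6169 -> 3084 -> 1542 -> 771 -> 385 -> 192 -> 96 -> 48 -> 24 -> 12 -> 6 -> 3 -> 1
Number of halvings = 21
Max comparisons = 21 + 1 = 22


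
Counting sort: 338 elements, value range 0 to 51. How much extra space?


n = 338 (output array)
k = 52 (count array for 52 distinct values)
Extra space = 338 + 52 = 390


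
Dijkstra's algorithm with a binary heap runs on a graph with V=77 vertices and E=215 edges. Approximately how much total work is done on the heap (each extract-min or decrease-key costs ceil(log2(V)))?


Dijkstra with a binary heap: each vertex is extracted once, each edge may relax once.
Each heap operation costs O(log V).
V + E = 77 + 215 = 292
ceil(log2(77)) = 7 (since 2^6 = 64 < 77 <= 128 = 2^7)
Total heap work = (V+E) * ceil(log2(V)) = 292 * 7 = 2044


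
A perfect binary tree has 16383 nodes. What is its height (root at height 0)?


For a perfect binary tree of height h: n = 2^(h+1) - 1, so h = log2(n+1) - 1.
  n + 1 = 16384 = 2^14
  log2(16384) = 14
  height = 14 - 1 = 13


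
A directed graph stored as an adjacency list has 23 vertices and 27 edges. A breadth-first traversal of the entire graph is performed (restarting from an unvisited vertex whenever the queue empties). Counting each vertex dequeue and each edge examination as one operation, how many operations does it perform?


A full BFS traversal dequeues each vertex once and examines each edge once.
Vertex visits: 23
Edge visits: 27
V + E = 23 + 27 = 50


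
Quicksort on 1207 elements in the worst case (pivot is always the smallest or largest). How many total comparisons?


In the worst case, each partition step picks the worst pivot:
  Partition 1: 1206 comparisons (n-1 elements to compare)
  Partition 2: 1205 comparisons
  Partition 3: 1204 comparisons
  Partition 4: 1203 comparisons
  Partition 5: 1202 comparisons
  ...
  Last partition: 0 comparisons
Total = (n-1) + (n-2) + ... + 1 + 0 = n*(n-1)/2
= 1207*1206/2 = 727821


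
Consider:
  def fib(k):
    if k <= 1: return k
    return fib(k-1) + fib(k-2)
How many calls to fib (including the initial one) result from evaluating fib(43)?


Let C(m) = total calls to evaluate fib(m). Then C(0)=C(1)=1, and
C(m) = 1 + C(m-1) + C(m-2) for m >= 2.
Build the table (each entry = 1 + previous two):
  C(0) = 1
  C(1) = 1
  C(2) = 1 + 1 + 1 = 3
  C(3) = 1 + 3 + 1 = 5
  C(4) = 1 + 5 + 3 = 9
  C(5) = 1 + 9 + 5 = 15
  C(6) = 1 + 15 + 9 = 25
  C(7) = 1 + 25 + 15 = 41
  C(8) = 1 + 41 + 25 = 67
  C(9) = 1 + 67 + 41 = 109
  C(10) = 1 + 109 + 67 = 177
  C(11) = 1 + 177 + 109 = 287
  C(12) = 1 + 287 + 177 = 465
  C(13) = 1 + 465 + 287 = 753
  C(14) = 1 + 753 + 465 = 1219
  C(15) = 1 + 1219 + 753 = 1973
  C(16) = 1 + 1973 + 1219 = 3193
  C(17) = 1 + 3193 + 1973 = 5167
  C(18) = 1 + 5167 + 3193 = 8361
  C(19) = 1 + 8361 + 5167 = 13529
  C(20) = 1 + 13529 + 8361 = 21891
  C(21) = 1 + 21891 + 13529 = 35421
  C(22) = 1 + 35421 + 21891 = 57313
  C(23) = 1 + 57313 + 35421 = 92735
  C(24) = 1 + 92735 + 57313 = 150049
  C(25) = 1 + 150049 + 92735 = 242785
  C(26) = 1 + 242785 + 150049 = 392835
  C(27) = 1 + 392835 + 242785 = 635621
  C(28) = 1 + 635621 + 392835 = 1028457
  C(29) = 1 + 1028457 + 635621 = 1664079
  C(30) = 1 + 1664079 + 1028457 = 2692537
  C(31) = 1 + 2692537 + 1664079 = 4356617
  C(32) = 1 + 4356617 + 2692537 = 7049155
  C(33) = 1 + 7049155 + 4356617 = 11405773
  C(34) = 1 + 11405773 + 7049155 = 18454929
  C(35) = 1 + 18454929 + 11405773 = 29860703
  C(36) = 1 + 29860703 + 18454929 = 48315633
  C(37) = 1 + 48315633 + 29860703 = 78176337
  C(38) = 1 + 78176337 + 48315633 = 126491971
  C(39) = 1 + 126491971 + 78176337 = 204668309
  C(40) = 1 + 204668309 + 126491971 = 331160281
  C(41) = 1 + 331160281 + 204668309 = 535828591
  C(42) = 1 + 535828591 + 331160281 = 866988873
  C(43) = 1 + 866988873 + 535828591 = 1402817465
Total calls for fib(43) = 1402817465


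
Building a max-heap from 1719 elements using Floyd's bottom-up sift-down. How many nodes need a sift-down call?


In a heap of 1719 elements (0-indexed array):
  Last element index: 1718
  Parent of last element: floor((1718 - 1) / 2) = 858
  Internal nodes: indices 0 to 858
  Count = floor(1719/2) = 859


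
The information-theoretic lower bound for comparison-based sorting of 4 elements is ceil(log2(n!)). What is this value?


A binary decision tree of height h has at most 2^h leaves and needs at least n! of them, so h >= ceil(log2(n!)).
Compute 4! as a running product:
  x2 = 2, x3 = 6, x4 = 24
4! = 24
Bracket between powers of 2:
  2^4 = 16 < 24 <= 32 = 2^5
So ceil(log2(4!)) = 5


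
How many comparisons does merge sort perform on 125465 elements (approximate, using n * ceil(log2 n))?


Recursion depth: ceil(log2(125465)) = 17
Each recursion level merges n = 125465 elements
Total = 125465 * 17 = 2132905


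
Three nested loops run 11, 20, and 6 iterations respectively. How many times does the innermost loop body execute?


Loop 1 (outermost): 11 iterations
Loop 2 (middle): 20 iterations per outer
Loop 3 (innermost): 6 iterations per middle
Total = 11 * 20 * 6 = 1320


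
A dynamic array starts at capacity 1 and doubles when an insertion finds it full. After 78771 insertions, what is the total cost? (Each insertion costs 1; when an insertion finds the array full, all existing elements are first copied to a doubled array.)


Insertion cost: 78771 (one per element)
Resizes occur just before inserting elements 2, 3, 5, 9, ...
Elements copied at each resize: 1 + 2 + 4 + 8 + 16 + 32 + 64 + 128 + 256 + 512 + 1024 + 2048 + 4096 + 8192 + 16384 + 32768 + 65536
Sum of copies = 131071 (geometric series: 2^k - 1)
Total = 78771 + 131071 = 209842


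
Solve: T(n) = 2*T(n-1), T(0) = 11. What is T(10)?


Unrolling:
T(10) = 2*T(9) = 2^2*T(8) = ... = 2^10*T(0)
= 2^10 * 11
= 1024 * 11 = 11264


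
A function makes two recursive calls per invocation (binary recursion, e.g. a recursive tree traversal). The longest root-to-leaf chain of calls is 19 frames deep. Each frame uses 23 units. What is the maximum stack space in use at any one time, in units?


Binary recursion: the two calls run one after the other, so only one root-to-leaf chain of frames is on the stack at a time.
Maximum depth (longest chain) = 19 frames
Each frame = 23 units
Max stack space = 19 * 23 = 437


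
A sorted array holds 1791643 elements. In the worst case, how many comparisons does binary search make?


Halving sequence: 1791643 -> 895821 -> 447910 -> 223955 -> 111977 -> 55988 -> 27994 -> 13997 -> 6998 -> 3499 -> 1749 -> 874 -> 437 -> 218 -> 109 -> 54 -> 27 -> 13 -> 6 -> 3 -> 1
Number of halvings = 20
Max comparisons = 20 + 1 = 21


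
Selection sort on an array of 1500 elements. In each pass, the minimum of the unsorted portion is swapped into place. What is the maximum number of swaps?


Selection sort performs one swap per pass:
  Pass 1: find min in positions 0 to 1499, swap with position 0
  Pass 2: find min in positions 1 to 1499, swap with position 1
  Pass 3: find min in positions 2 to 1499, swap with position 2
  Pass 4: find min in positions 3 to 1499, swap with position 3
  Pass 5: find min in positions 4 to 1499, swap with position 4
  ... (1494 more passes)
Total passes (and swaps) = n - 1 = 1500 - 1 = 1499


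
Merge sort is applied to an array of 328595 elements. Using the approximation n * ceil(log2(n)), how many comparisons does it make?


Merge sort divides the array into halves recursively.
Number of levels = ceil(log2(328595)) = 19
At each level, approximately n = 328595 comparisons are needed for merging.
Total comparisons ~ n * ceil(log2(n)) = 328595 * 19 = 6243305


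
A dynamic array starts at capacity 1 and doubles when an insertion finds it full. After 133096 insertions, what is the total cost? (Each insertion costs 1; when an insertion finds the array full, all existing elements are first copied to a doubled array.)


Insertion cost: 133096 (one per element)
Resizes occur just before inserting elements 2, 3, 5, 9, ...
Elements copied at each resize: 1 + 2 + 4 + 8 + 16 + 32 + 64 + 128 + 256 + 512 + 1024 + 2048 + 4096 + 8192 + 16384 + 32768 + 65536 + 131072
Sum of copies = 262143 (geometric series: 2^k - 1)
Total = 133096 + 262143 = 395239


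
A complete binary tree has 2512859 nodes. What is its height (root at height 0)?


In a complete binary tree, level k holds nodes 2^k .. 2^(k+1)-1 (1-indexed).
Height = floor(log2(n)) = floor(log2(2512859)) = 21
Check: 2^21 = 2097152 <= 2512859 < 4194304 = 2^22


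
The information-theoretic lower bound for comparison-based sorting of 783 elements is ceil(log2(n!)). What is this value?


A binary decision tree of height h has at most 2^h leaves and needs at least n! of them, so h >= ceil(log2(n!)).
783! is far too large to multiply out, so use Stirling's series:
  ln(n!) ~ n ln n - n + (1/2) ln(2 pi n) + 1/(12n)  (error below 1/(360 n^3), negligible here)
  ln(783) = 6.6631327
  n ln n = 783 * 6.6631327 = 5217.2329
  (1/2) ln(2 pi * 783) = (1/2) ln(4919.7341) = 4.2505
  1/(12*783) = 0.0001
  ln(783!) ~ 5217.2329 - 783 + 4.2505 + 0.0001 = 4438.4835
Convert to base 2: log2(783!) = 4438.4835 / ln 2 = 4438.4835 / 0.69314718 = 6403.3781
ceil(6403.3781) = 6404


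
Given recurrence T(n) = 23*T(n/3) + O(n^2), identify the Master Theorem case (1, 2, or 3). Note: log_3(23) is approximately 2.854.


Master Theorem parameters: a=23, b=3, c=2
log_b(a) = 2.854
Compare b^c with a: 3^2 = 9 < 23, so c < log_b(a).
Comparing c=2 vs log_b(a)=2.854:
2 < 2.854 => Case 1
Result: T(n) = O(n^(log_3 23)) ~ O(n^2.854)
Master Theorem case = 1


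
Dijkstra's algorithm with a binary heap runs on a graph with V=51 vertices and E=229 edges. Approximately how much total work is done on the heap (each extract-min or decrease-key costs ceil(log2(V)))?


Dijkstra with a binary heap: each vertex is extracted once, each edge may relax once.
Each heap operation costs O(log V).
V + E = 51 + 229 = 280
ceil(log2(51)) = 6 (since 2^5 = 32 < 51 <= 64 = 2^6)
Total heap work = (V+E) * ceil(log2(V)) = 280 * 6 = 1680


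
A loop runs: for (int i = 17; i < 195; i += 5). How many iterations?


Loop starts at i = 17, increments by 5, stops when i >= 195.
Number of iterations = ceil((195 - 17) / 5)
= ceil(178 / 5)
= 36


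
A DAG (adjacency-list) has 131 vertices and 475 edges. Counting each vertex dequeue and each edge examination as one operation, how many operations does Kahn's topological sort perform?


V = 131 (vertex processing)
E = 475 (edge processing)
V + E = 131 + 475 = 606


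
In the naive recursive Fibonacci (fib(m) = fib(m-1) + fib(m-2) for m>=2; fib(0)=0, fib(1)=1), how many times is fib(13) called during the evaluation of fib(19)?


Let N(m) = number of times fib(m) is called while evaluating fib(19).
N(19) = 1 (the initial call).
N(18) = 1 (only fib(19) calls it).
For 1 <= m <= 17: fib(m) is called by fib(m+1) and fib(m+2), so
  N(m) = N(m+1) + N(m+2).
fib(0) is called only by fib(2), so N(0) = N(2).
Walk down from m=19:
  N(19)=1, N(18)=1, N(17)=2, N(16)=3, N(15)=5, N(14)=8, N(13)=13
N(13) = 13


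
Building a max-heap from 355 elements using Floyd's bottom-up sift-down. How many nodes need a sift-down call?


In a heap of 355 elements (0-indexed array):
  Last element index: 354
  Parent of last element: floor((354 - 1) / 2) = 176
  Internal nodes: indices 0 to 176
  Count = floor(355/2) = 177


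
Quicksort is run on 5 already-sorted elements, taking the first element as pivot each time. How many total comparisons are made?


Sum of comparisons per partition:
4 + 3 + ... + 1 + 0
= 5 * (5 - 1) / 2
= 5 * 4 / 2
= 10


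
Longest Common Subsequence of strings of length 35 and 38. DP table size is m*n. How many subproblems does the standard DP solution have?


DP table indexed by positions in both strings.
First string: 35 positions
Second string: 38 positions
Total = 35 * 38 = 1330


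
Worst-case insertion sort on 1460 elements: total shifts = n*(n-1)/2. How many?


Sum of shifts = 1 + 2 + 3 + ... + 1459
= 1460 * 1459 / 2
= 2130140 / 2
= 1065070


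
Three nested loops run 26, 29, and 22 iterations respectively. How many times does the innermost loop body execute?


Loop 1 (outermost): 26 iterations
Loop 2 (middle): 29 iterations per outer
Loop 3 (innermost): 22 iterations per middle
Total = 26 * 29 * 22 = 16588


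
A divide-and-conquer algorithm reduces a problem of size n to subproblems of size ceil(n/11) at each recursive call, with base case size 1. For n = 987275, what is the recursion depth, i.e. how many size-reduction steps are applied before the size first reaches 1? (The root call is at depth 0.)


Each step divides the size by 11 (rounding up); after k steps the size is ceil(n/11^k), which equals 1 exactly when 11^k >= n.
So the depth is the smallest k with 11^k >= 987275, i.e. ceil(log_11(987275)).
11^5 = 161051 < 987275 <= 1771561 = 11^6
Recursion depth = 6


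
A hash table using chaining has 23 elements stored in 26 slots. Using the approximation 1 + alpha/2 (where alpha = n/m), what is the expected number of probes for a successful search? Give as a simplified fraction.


Load factor alpha = n/m = 23/26
Expected probes = 1 + alpha/2 = 1 + 23/(2*26)
= 1 + 23/52
= 52/52 + 23/52
= 75/52


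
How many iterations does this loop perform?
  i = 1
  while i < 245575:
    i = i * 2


The loop variable doubles each iteration:
i = 1 -> 2 -> 4 -> 8 -> 16 -> 32 -> 64 -> 128 -> 256 -> 512 -> 1024 -> 2048 -> 4096 -> 8192 -> 16384 -> 32768 -> 65536 -> 131072 -> 262144 (stop, 262144 >= 245575)
Number of doublings = ceil(log2(245575)) = 18


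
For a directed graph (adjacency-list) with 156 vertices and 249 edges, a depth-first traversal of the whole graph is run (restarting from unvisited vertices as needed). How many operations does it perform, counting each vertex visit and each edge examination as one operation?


A full DFS traversal visits each vertex once and examines each edge once.
V = 156
E = 249
Sum = 156 + 249 = 405


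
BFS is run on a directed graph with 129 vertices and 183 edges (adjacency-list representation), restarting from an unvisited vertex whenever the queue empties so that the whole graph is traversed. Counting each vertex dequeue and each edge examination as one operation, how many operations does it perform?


A full BFS traversal dequeues each vertex exactly once and examines each directed edge exactly once.
V = 129 (vertex processing cost)
E = 183 (edge examination cost)
Total operations proportional to V + E = 129 + 183 = 312


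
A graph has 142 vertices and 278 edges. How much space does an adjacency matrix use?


Adjacency matrix: V x V grid of entries
Space = V^2 = 142^2 = 142 * 142 = 20164


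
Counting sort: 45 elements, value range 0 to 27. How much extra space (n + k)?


n = 45 (output array)
k = 28 (count array for 28 distinct values)
Extra space = 45 + 28 = 73


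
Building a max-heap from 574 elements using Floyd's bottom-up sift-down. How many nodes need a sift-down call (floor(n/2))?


In a heap of 574 elements (0-indexed array):
  Last element index: 573
  Parent of last element: floor((573 - 1) / 2) = 286
  Internal nodes: indices 0 to 286
  Count = floor(574/2) = 287


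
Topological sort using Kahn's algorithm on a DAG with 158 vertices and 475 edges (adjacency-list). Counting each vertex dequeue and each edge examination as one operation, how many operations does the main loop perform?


Kahn's algorithm:
  1. Compute in-degrees: O(V + E)
  2. Process queue: each vertex dequeued once (O(V))
     each edge examined once (O(E))
Total = V + E = 158 + 475 = 633


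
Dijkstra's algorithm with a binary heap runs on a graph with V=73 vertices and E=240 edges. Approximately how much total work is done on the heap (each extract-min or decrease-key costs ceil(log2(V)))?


Dijkstra with a binary heap: each vertex is extracted once, each edge may relax once.
Each heap operation costs O(log V).
V + E = 73 + 240 = 313
ceil(log2(73)) = 7 (since 2^6 = 64 < 73 <= 128 = 2^7)
Total heap work = (V+E) * ceil(log2(V)) = 313 * 7 = 2191


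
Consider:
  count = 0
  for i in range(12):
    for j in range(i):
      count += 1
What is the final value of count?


For each i, the inner loop runs i times:
  i=0: inner runs 0 times
  i=1: inner runs 1 time
  i=2: inner runs 2 times
  i=3: inner runs 3 times
  i=4: inner runs 4 times
  i=5: inner runs 5 times
  i=6: inner runs 6 times
  i=7: inner runs 7 times
  ...
Total = 0 + 1 + 2 + ... + 11 = 12*(12-1)/2 = 66


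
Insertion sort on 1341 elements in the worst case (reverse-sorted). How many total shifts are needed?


In the worst case (reverse-sorted), each element shifts past all previous:
  Element 1: 1 shifts
  Element 2: 2 shifts
  Element 3: 3 shifts
  Element 4: 4 shifts
  Element 5: 5 shifts
  ...
  Element 1340: 1340 shifts
Total = 1 + 2 + ... + 1340
= 1341*(1341-1)/2 = 898470


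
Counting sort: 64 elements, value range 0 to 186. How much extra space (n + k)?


n = 64 (output array)
k = 187 (count array for 187 distinct values)
Extra space = 64 + 187 = 251


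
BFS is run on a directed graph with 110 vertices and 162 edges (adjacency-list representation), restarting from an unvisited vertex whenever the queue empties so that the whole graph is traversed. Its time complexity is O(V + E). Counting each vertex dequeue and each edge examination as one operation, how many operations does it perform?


A full BFS traversal dequeues each vertex exactly once and examines each directed edge exactly once.
V = 110 (vertex processing cost)
E = 162 (edge examination cost)
Total operations proportional to V + E = 110 + 162 = 272


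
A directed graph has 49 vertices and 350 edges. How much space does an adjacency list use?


Adjacency list: one list head per vertex + one entry per edge
Vertex heads: 49
Edge entries: 350
Total = 49 + 350 = 399


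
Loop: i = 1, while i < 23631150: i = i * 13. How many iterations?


i multiplies by 13 each step:
i = 1 -> 13 -> 169 -> 2197 -> 28561 -> 371293 -> 4826809 -> 62748517 (stop)
Iterations = ceil(log_13(23631150)) = 7


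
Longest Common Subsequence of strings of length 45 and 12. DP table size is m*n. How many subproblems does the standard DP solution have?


DP table indexed by positions in both strings.
First string: 45 positions
Second string: 12 positions
Total = 45 * 12 = 540


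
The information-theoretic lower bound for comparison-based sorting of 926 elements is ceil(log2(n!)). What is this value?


A binary decision tree of height h has at most 2^h leaves and needs at least n! of them, so h >= ceil(log2(n!)).
926! is far too large to multiply out, so use Stirling's series:
  ln(n!) ~ n ln n - n + (1/2) ln(2 pi n) + 1/(12n)  (error below 1/(360 n^3), negligible here)
  ln(926) = 6.8308742
  n ln n = 926 * 6.8308742 = 6325.3895
  (1/2) ln(2 pi * 926) = (1/2) ln(5818.2296) = 4.3344
  1/(12*926) = 0.0001
  ln(926!) ~ 6325.3895 - 926 + 4.3344 + 0.0001 = 5403.7240
Convert to base 2: log2(926!) = 5403.7240 / ln 2 = 5403.7240 / 0.69314718 = 7795.9258
ceil(7795.9258) = 7796


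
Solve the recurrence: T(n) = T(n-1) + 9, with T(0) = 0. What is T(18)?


Unrolling the recurrence:
T(18) = T(17) + 9
       = T(16) + 9 + 9
       = T(15) + 9*3
       ...
       = T(0) + 9*18
       = 0 + 162 = 162


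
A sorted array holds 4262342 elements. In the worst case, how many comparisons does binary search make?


Halving sequence: 4262342 -> 2131171 -> 1065585 -> 532792 -> 266396 -> 133198 -> 66599 -> 33299 -> 16649 -> 8324 -> 4162 -> 2081 -> 1040 -> 520 -> 260 -> 130 -> 65 -> 32 -> 16 -> 8 -> 4 -> 2 -> 1
Number of halvings = 22
Max comparisons = 22 + 1 = 23


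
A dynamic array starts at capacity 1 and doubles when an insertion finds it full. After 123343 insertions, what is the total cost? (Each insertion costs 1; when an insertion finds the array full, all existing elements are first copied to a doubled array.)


Insertion cost: 123343 (one per element)
Resizes occur just before inserting elements 2, 3, 5, 9, ...
Elements copied at each resize: 1 + 2 + 4 + 8 + 16 + 32 + 64 + 128 + 256 + 512 + 1024 + 2048 + 4096 + 8192 + 16384 + 32768 + 65536
Sum of copies = 131071 (geometric series: 2^k - 1)
Total = 123343 + 131071 = 254414


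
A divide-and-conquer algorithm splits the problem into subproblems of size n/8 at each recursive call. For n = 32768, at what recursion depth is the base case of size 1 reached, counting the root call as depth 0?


At each depth, the problem size is divided by 8:
  Depth 0: problem size = 32768
  Depth 1: problem size = 4096
  Depth 2: problem size = 512
  Depth 3: problem size = 64
  Depth 4: problem size = 8
  Depth 5: problem size = 1 (base case)
The base case is reached at depth log_8(32768) = 5 (the tree has 6 levels counting depth 0, but the depth asked for is 5).
Recursion depth = 5


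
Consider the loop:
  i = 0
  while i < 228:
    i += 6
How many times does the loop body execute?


Starting at i = 0, each iteration adds 6.
Iterations until i >= 228:
  Iteration 1: i = 0 -> i = 6
  Iteration 2: i = 6 -> i = 12
  Iteration 3: i = 12 -> i = 18
  Iteration 4: i = 18 -> i = 24
  Iteration 5: i = 24 -> i = 30
  Iteration 6: i = 30 -> i = 36
  Iteration 7: i = 36 -> i = 42
  Iteration 8: i = 42 -> i = 48
  ... continuing ...
Total iterations = ceil(228/6) = 38


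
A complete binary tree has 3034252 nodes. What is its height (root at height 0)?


In a complete binary tree, level k holds nodes 2^k .. 2^(k+1)-1 (1-indexed).
Height = floor(log2(n)) = floor(log2(3034252)) = 21
Check: 2^21 = 2097152 <= 3034252 < 4194304 = 2^22


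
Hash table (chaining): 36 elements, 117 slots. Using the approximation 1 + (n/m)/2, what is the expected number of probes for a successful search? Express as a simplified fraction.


Computing expected probes:
alpha = 36/117
= 1 + alpha/2
= 1 + 36/(2*117)
= (2*117 + 36) / (2*117)
= 270/234 = 15/13


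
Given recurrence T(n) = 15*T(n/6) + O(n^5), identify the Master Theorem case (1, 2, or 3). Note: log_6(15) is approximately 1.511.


Master Theorem parameters: a=15, b=6, c=5
log_b(a) = 1.511
Compare b^c with a: 6^5 = 7776 > 15, so c > log_b(a).
Comparing c=5 vs log_b(a)=1.511:
5 > 1.511 => Case 3
Result: T(n) = O(n^5)
Master Theorem case = 3


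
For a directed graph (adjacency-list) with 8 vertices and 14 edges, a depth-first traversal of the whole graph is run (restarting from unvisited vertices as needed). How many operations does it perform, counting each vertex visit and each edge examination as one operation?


A full DFS traversal visits each vertex once and examines each edge once.
V = 8
E = 14
Sum = 8 + 14 = 22


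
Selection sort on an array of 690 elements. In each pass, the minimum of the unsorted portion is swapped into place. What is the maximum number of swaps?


Selection sort performs one swap per pass:
  Pass 1: find min in positions 0 to 689, swap with position 0
  Pass 2: find min in positions 1 to 689, swap with position 1
  Pass 3: find min in positions 2 to 689, swap with position 2
  Pass 4: find min in positions 3 to 689, swap with position 3
  Pass 5: find min in positions 4 to 689, swap with position 4
  ... (684 more passes)
Total passes (and swaps) = n - 1 = 690 - 1 = 689


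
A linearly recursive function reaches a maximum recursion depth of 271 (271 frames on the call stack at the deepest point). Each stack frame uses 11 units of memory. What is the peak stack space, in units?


Maximum recursion depth = 271 frames
Memory per frame = 11 units
Total stack space = depth * frame_size
= 271 * 11 = 2981


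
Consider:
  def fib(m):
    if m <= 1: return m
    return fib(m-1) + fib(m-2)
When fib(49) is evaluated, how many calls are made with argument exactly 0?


Let N(m) = number of times fib(m) is called while evaluating fib(49).
N(49) = 1 (the initial call).
N(48) = 1 (only fib(49) calls it).
For 1 <= m <= 47: fib(m) is called by fib(m+1) and fib(m+2), so
  N(m) = N(m+1) + N(m+2).
fib(0) is called only by fib(2), so N(0) = N(2).
Walk down from m=49:
  N(49)=1, N(48)=1, N(47)=2, N(46)=3, N(45)=5, N(44)=8, N(43)=13, N(42)=21, N(41)=34, N(40)=55, N(39)=89, N(38)=144, N(37)=233, N(36)=377, N(35)=610, N(34)=987, N(33)=1597, N(32)=2584, N(31)=4181, N(30)=6765, N(29)=10946, N(28)=17711, N(27)=28657, N(26)=46368, N(25)=75025, N(24)=121393, N(23)=196418, N(22)=317811, N(21)=514229, N(20)=832040, N(19)=1346269, N(18)=2178309, N(17)=3524578, N(16)=5702887, N(15)=9227465, N(14)=14930352, N(13)=24157817, N(12)=39088169, N(11)=63245986, N(10)=102334155, N(9)=165580141, N(8)=267914296, N(7)=433494437, N(6)=701408733, N(5)=1134903170, N(4)=1836311903, N(3)=2971215073, N(2)=4807526976, N(1)=7778742049, N(0)=N(2)=4807526976
N(0) = 4807526976


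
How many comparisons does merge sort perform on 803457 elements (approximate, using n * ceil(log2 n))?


Recursion depth: ceil(log2(803457)) = 20
Each recursion level merges n = 803457 elements
Total = 803457 * 20 = 16069140


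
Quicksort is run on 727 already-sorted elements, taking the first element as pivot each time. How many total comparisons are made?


Sum of comparisons per partition:
726 + 725 + ... + 1 + 0
= 727 * (727 - 1) / 2
= 727 * 726 / 2
= 263901


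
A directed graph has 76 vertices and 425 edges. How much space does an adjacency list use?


Adjacency list: one list head per vertex + one entry per edge
Vertex heads: 76
Edge entries: 425
Total = 76 + 425 = 501


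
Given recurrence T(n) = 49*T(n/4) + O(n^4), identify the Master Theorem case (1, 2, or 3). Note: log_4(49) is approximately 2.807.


Master Theorem parameters: a=49, b=4, c=4
log_b(a) = 2.807
Compare b^c with a: 4^4 = 256 > 49, so c > log_b(a).
Comparing c=4 vs log_b(a)=2.807:
4 > 2.807 => Case 3
Result: T(n) = O(n^4)
Master Theorem case = 3


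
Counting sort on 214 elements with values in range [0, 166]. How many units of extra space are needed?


Output array size: 214 (to store sorted result)
Count array size: 167 (one slot per possible value, range 0 to 166)
Total extra space = 214 + 167 = 381


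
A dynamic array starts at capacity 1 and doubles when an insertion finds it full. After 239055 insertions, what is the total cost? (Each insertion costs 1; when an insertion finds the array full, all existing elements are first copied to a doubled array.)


Insertion cost: 239055 (one per element)
Resizes occur just before inserting elements 2, 3, 5, 9, ...
Elements copied at each resize: 1 + 2 + 4 + 8 + 16 + 32 + 64 + 128 + 256 + 512 + 1024 + 2048 + 4096 + 8192 + 16384 + 32768 + 65536 + 131072
Sum of copies = 262143 (geometric series: 2^k - 1)
Total = 239055 + 262143 = 501198


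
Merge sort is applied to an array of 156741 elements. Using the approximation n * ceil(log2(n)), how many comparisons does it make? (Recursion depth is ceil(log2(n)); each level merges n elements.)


Merge sort divides the array into halves recursively.
Number of levels = ceil(log2(156741)) = 18
At each level, approximately n = 156741 comparisons are needed for merging.
Total comparisons ~ n * ceil(log2(n)) = 156741 * 18 = 2821338


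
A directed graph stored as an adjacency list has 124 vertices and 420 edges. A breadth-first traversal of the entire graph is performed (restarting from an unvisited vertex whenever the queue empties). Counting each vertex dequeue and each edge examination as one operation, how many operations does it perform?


A full BFS traversal dequeues each vertex once and examines each edge once.
Vertex visits: 124
Edge visits: 420
V + E = 124 + 420 = 544


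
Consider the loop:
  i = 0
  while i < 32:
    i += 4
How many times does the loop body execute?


Starting at i = 0, each iteration adds 4.
Iterations until i >= 32:
  Iteration 1: i = 0 -> i = 4
  Iteration 2: i = 4 -> i = 8
  Iteration 3: i = 8 -> i = 12
  Iteration 4: i = 12 -> i = 16
  Iteration 5: i = 16 -> i = 20
  Iteration 6: i = 20 -> i = 24
  Iteration 7: i = 24 -> i = 28
  Iteration 8: i = 28 -> i = 32
Total iterations = ceil(32/4) = 8


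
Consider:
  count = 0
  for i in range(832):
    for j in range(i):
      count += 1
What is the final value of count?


For each i, the inner loop runs i times:
  i=0: inner runs 0 times
  i=1: inner runs 1 time
  i=2: inner runs 2 times
  i=3: inner runs 3 times
  i=4: inner runs 4 times
  i=5: inner runs 5 times
  i=6: inner runs 6 times
  i=7: inner runs 7 times
  ...
Total = 0 + 1 + 2 + ... + 831 = 832*(832-1)/2 = 345696


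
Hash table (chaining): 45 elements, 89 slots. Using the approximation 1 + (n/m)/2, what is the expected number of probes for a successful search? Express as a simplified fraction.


Computing expected probes:
alpha = 45/89
= 1 + alpha/2
= 1 + 45/(2*89)
= (2*89 + 45) / (2*89)
= 223/178
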